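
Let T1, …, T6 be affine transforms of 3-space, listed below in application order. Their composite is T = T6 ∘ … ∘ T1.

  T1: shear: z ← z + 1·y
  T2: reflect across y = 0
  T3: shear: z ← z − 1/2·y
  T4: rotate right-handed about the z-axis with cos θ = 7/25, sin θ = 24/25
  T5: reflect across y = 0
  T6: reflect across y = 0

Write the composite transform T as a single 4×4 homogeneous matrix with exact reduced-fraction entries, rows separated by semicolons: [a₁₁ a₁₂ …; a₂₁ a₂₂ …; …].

T = [7/25 24/25 0 0; 24/25 -7/25 0 0; 0 3/2 1 0; 0 0 0 1]

T1 = [1 0 0 0; 0 1 0 0; 0 1 1 0; 0 0 0 1]
T2·T1 = [1 0 0 0; 0 -1 0 0; 0 1 1 0; 0 0 0 1]
T3·…·T1 = [1 0 0 0; 0 -1 0 0; 0 3/2 1 0; 0 0 0 1]
T4·…·T1 = [7/25 24/25 0 0; 24/25 -7/25 0 0; 0 3/2 1 0; 0 0 0 1]
T5·…·T1 = [7/25 24/25 0 0; -24/25 7/25 0 0; 0 3/2 1 0; 0 0 0 1]
T6·…·T1 = [7/25 24/25 0 0; 24/25 -7/25 0 0; 0 3/2 1 0; 0 0 0 1]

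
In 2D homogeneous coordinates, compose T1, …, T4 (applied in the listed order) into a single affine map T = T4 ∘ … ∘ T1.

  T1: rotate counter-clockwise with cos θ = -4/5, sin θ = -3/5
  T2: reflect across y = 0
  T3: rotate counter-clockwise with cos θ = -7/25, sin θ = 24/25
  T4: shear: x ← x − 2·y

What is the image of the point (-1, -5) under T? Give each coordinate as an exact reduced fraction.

T(p) = (167/25, -103/125)

T1 rotate counter-clockwise with cos θ = -4/5, sin θ = -3/5: (-1, -5) → (-11/5, 23/5)
T2 reflect across y = 0: (-11/5, 23/5) → (-11/5, -23/5)
T3 rotate counter-clockwise with cos θ = -7/25, sin θ = 24/25: (-11/5, -23/5) → (629/125, -103/125)
T4 shear: x ← x − 2·y: (629/125, -103/125) → (167/25, -103/125)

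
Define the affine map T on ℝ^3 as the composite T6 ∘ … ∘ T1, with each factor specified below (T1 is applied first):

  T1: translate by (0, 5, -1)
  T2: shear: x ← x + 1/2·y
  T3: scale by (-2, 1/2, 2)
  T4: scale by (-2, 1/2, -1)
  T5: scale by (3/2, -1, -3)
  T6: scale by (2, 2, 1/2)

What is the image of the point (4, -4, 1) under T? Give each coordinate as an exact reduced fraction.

T(p) = (54, -1/2, 0)

T1 translate by (0, 5, -1): (4, -4, 1) → (4, 1, 0)
T2 shear: x ← x + 1/2·y: (4, 1, 0) → (9/2, 1, 0)
T3 scale by (-2, 1/2, 2): (9/2, 1, 0) → (-9, 1/2, 0)
T4 scale by (-2, 1/2, -1): (-9, 1/2, 0) → (18, 1/4, 0)
T5 scale by (3/2, -1, -3): (18, 1/4, 0) → (27, -1/4, 0)
T6 scale by (2, 2, 1/2): (27, -1/4, 0) → (54, -1/2, 0)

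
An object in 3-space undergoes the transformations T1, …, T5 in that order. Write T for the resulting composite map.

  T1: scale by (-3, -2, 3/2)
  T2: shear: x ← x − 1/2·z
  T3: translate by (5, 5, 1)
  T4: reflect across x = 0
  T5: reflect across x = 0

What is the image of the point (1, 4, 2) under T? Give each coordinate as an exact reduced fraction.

T(p) = (1/2, -3, 4)

T1 scale by (-3, -2, 3/2): (1, 4, 2) → (-3, -8, 3)
T2 shear: x ← x − 1/2·z: (-3, -8, 3) → (-9/2, -8, 3)
T3 translate by (5, 5, 1): (-9/2, -8, 3) → (1/2, -3, 4)
T4 reflect across x = 0: (1/2, -3, 4) → (-1/2, -3, 4)
T5 reflect across x = 0: (-1/2, -3, 4) → (1/2, -3, 4)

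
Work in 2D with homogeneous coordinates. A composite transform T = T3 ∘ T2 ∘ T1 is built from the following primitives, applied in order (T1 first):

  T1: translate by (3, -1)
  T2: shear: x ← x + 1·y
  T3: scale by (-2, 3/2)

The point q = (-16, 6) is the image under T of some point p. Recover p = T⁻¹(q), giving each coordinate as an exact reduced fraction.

T1 = [1 0 3; 0 1 -1; 0 0 1]
T2·T1 = [1 1 2; 0 1 -1; 0 0 1]
T3·…·T1 = [-2 -2 -4; 0 3/2 -3/2; 0 0 1]
det M = -3; M⁻¹ = [-1/2 -2/3 -3; 0 2/3 1; 0 0 1]
M⁻¹ · (-16, 6)ᵀ = (1, 5)ᵀ

p = (1, 5)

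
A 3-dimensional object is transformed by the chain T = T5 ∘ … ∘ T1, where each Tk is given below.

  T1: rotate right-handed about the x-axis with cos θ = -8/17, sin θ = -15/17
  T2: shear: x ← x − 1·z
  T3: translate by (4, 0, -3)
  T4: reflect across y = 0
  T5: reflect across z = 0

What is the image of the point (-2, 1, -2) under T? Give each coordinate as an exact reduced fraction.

T(p) = (33/17, 38/17, 50/17)

T1 rotate right-handed about the x-axis with cos θ = -8/17, sin θ = -15/17: (-2, 1, -2) → (-2, -38/17, 1/17)
T2 shear: x ← x − 1·z: (-2, -38/17, 1/17) → (-35/17, -38/17, 1/17)
T3 translate by (4, 0, -3): (-35/17, -38/17, 1/17) → (33/17, -38/17, -50/17)
T4 reflect across y = 0: (33/17, -38/17, -50/17) → (33/17, 38/17, -50/17)
T5 reflect across z = 0: (33/17, 38/17, -50/17) → (33/17, 38/17, 50/17)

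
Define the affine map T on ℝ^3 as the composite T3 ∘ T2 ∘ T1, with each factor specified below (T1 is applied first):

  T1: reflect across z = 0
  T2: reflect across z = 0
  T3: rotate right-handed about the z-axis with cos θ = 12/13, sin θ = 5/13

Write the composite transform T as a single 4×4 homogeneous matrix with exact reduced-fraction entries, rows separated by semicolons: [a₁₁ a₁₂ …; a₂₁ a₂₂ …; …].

T = [12/13 -5/13 0 0; 5/13 12/13 0 0; 0 0 1 0; 0 0 0 1]

T1 = [1 0 0 0; 0 1 0 0; 0 0 -1 0; 0 0 0 1]
T2·T1 = [1 0 0 0; 0 1 0 0; 0 0 1 0; 0 0 0 1]
T3·…·T1 = [12/13 -5/13 0 0; 5/13 12/13 0 0; 0 0 1 0; 0 0 0 1]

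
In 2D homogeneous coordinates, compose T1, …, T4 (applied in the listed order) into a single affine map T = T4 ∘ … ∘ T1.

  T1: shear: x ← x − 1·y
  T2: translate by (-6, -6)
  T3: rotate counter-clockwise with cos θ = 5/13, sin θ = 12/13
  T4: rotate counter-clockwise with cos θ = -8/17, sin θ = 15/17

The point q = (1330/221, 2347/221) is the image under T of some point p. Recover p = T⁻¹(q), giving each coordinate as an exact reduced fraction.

T1 = [1 -1 0; 0 1 0; 0 0 1]
T2·T1 = [1 -1 -6; 0 1 -6; 0 0 1]
T3·…·T1 = [5/13 -17/13 42/13; 12/13 -7/13 -102/13; 0 0 1]
T4·…·T1 = [-220/221 241/221 1194/221; -21/221 -199/221 1446/221; 0 0 1]
det M = 1; M⁻¹ = [-199/221 -241/221 12; 21/221 -220/221 6; 0 0 1]
M⁻¹ · (1330/221, 2347/221)ᵀ = (-5, -4)ᵀ

p = (-5, -4)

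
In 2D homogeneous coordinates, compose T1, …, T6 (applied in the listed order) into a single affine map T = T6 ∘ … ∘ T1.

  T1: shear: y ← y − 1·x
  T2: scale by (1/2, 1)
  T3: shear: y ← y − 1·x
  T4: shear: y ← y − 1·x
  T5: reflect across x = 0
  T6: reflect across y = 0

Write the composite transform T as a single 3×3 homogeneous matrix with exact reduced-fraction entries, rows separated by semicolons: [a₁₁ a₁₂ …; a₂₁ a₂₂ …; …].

T1 = [1 0 0; -1 1 0; 0 0 1]
T2·T1 = [1/2 0 0; -1 1 0; 0 0 1]
T3·…·T1 = [1/2 0 0; -3/2 1 0; 0 0 1]
T4·…·T1 = [1/2 0 0; -2 1 0; 0 0 1]
T5·…·T1 = [-1/2 0 0; -2 1 0; 0 0 1]
T6·…·T1 = [-1/2 0 0; 2 -1 0; 0 0 1]

T = [-1/2 0 0; 2 -1 0; 0 0 1]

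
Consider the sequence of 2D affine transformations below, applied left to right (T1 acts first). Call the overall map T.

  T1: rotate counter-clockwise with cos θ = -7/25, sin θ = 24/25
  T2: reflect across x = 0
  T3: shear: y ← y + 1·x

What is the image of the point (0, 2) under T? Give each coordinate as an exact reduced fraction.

T1 rotate counter-clockwise with cos θ = -7/25, sin θ = 24/25: (0, 2) → (-48/25, -14/25)
T2 reflect across x = 0: (-48/25, -14/25) → (48/25, -14/25)
T3 shear: y ← y + 1·x: (48/25, -14/25) → (48/25, 34/25)

T(p) = (48/25, 34/25)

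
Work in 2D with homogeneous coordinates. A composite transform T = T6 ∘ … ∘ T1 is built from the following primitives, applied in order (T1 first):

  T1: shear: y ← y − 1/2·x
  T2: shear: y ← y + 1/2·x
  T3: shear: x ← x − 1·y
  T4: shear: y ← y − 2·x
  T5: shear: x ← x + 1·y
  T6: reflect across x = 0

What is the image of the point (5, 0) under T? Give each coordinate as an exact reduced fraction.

T1 shear: y ← y − 1/2·x: (5, 0) → (5, -5/2)
T2 shear: y ← y + 1/2·x: (5, -5/2) → (5, 0)
T3 shear: x ← x − 1·y: (5, 0) → (5, 0)
T4 shear: y ← y − 2·x: (5, 0) → (5, -10)
T5 shear: x ← x + 1·y: (5, -10) → (-5, -10)
T6 reflect across x = 0: (-5, -10) → (5, -10)

T(p) = (5, -10)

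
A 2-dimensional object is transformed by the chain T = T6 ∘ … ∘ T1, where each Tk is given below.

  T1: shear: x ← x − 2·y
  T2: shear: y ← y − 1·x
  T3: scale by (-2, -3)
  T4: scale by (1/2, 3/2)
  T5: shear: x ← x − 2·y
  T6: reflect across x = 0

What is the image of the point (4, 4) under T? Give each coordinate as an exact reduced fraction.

T1 shear: x ← x − 2·y: (4, 4) → (-4, 4)
T2 shear: y ← y − 1·x: (-4, 4) → (-4, 8)
T3 scale by (-2, -3): (-4, 8) → (8, -24)
T4 scale by (1/2, 3/2): (8, -24) → (4, -36)
T5 shear: x ← x − 2·y: (4, -36) → (76, -36)
T6 reflect across x = 0: (76, -36) → (-76, -36)

T(p) = (-76, -36)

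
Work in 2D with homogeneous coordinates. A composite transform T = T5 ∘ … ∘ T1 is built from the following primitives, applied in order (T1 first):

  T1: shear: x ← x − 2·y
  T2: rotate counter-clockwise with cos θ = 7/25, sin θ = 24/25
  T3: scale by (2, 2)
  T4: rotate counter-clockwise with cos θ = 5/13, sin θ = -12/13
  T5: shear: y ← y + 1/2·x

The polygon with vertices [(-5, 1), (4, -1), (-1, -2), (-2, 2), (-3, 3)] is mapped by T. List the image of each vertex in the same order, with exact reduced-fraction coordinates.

T1 shear: x ← x − 2·y: (-5, 1) → (-7, 1); (4, -1) → (6, -1); (-1, -2) → (3, -2); (-2, 2) → (-6, 2); (-3, 3) → (-9, 3)
T2 rotate counter-clockwise with cos θ = 7/25, sin θ = 24/25: (-7, 1) → (-73/25, -161/25); (6, -1) → (66/25, 137/25); (3, -2) → (69/25, 58/25); (-6, 2) → (-18/5, -26/5); (-9, 3) → (-27/5, -39/5)
T3 scale by (2, 2): (-73/25, -161/25) → (-146/25, -322/25); (66/25, 137/25) → (132/25, 274/25); (69/25, 58/25) → (138/25, 116/25); (-18/5, -26/5) → (-36/5, -52/5); (-27/5, -39/5) → (-54/5, -78/5)
T4 rotate counter-clockwise with cos θ = 5/13, sin θ = -12/13: (-146/25, -322/25) → (-4594/325, 142/325); (132/25, 274/25) → (3948/325, -214/325); (138/25, 116/25) → (2082/325, -1076/325); (-36/5, -52/5) → (-804/65, 172/65); (-54/5, -78/5) → (-1206/65, 258/65)
T5 shear: y ← y + 1/2·x: (-4594/325, 142/325) → (-4594/325, -431/65); (3948/325, -214/325) → (3948/325, 352/65); (2082/325, -1076/325) → (2082/325, -7/65); (-804/65, 172/65) → (-804/65, -46/13); (-1206/65, 258/65) → (-1206/65, -69/13)

image vertices: (-4594/325, -431/65), (3948/325, 352/65), (2082/325, -7/65), (-804/65, -46/13), (-1206/65, -69/13)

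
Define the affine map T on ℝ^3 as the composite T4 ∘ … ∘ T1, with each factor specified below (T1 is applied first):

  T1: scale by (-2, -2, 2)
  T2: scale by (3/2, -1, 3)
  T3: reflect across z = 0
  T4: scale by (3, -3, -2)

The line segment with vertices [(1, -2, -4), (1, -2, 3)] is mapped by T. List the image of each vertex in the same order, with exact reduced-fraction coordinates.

image vertices: (-9, 12, -48), (-9, 12, 36)

T1 scale by (-2, -2, 2): (1, -2, -4) → (-2, 4, -8); (1, -2, 3) → (-2, 4, 6)
T2 scale by (3/2, -1, 3): (-2, 4, -8) → (-3, -4, -24); (-2, 4, 6) → (-3, -4, 18)
T3 reflect across z = 0: (-3, -4, -24) → (-3, -4, 24); (-3, -4, 18) → (-3, -4, -18)
T4 scale by (3, -3, -2): (-3, -4, 24) → (-9, 12, -48); (-3, -4, -18) → (-9, 12, 36)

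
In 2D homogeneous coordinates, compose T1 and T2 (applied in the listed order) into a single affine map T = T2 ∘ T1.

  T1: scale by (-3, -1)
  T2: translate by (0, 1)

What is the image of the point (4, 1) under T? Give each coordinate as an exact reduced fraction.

T(p) = (-12, 0)

T1 scale by (-3, -1): (4, 1) → (-12, -1)
T2 translate by (0, 1): (-12, -1) → (-12, 0)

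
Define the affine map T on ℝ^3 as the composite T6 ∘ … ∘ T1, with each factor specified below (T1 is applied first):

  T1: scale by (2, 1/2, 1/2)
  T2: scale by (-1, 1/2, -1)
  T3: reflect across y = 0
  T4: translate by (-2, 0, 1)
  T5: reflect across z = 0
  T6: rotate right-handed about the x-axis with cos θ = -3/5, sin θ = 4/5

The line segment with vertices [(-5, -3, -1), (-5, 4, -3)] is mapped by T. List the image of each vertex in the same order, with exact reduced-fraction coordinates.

image vertices: (8, 3/4, 3/2), (8, 13/5, 7/10)

T1 scale by (2, 1/2, 1/2): (-5, -3, -1) → (-10, -3/2, -1/2); (-5, 4, -3) → (-10, 2, -3/2)
T2 scale by (-1, 1/2, -1): (-10, -3/2, -1/2) → (10, -3/4, 1/2); (-10, 2, -3/2) → (10, 1, 3/2)
T3 reflect across y = 0: (10, -3/4, 1/2) → (10, 3/4, 1/2); (10, 1, 3/2) → (10, -1, 3/2)
T4 translate by (-2, 0, 1): (10, 3/4, 1/2) → (8, 3/4, 3/2); (10, -1, 3/2) → (8, -1, 5/2)
T5 reflect across z = 0: (8, 3/4, 3/2) → (8, 3/4, -3/2); (8, -1, 5/2) → (8, -1, -5/2)
T6 rotate right-handed about the x-axis with cos θ = -3/5, sin θ = 4/5: (8, 3/4, -3/2) → (8, 3/4, 3/2); (8, -1, -5/2) → (8, 13/5, 7/10)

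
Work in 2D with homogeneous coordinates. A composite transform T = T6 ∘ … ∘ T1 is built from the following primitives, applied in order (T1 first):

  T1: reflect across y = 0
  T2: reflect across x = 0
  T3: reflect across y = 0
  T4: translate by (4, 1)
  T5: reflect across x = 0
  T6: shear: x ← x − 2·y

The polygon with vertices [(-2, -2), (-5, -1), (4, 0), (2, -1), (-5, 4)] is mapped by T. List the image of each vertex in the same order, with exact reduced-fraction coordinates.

image vertices: (-4, -1), (-9, 0), (-2, 1), (-2, 0), (-19, 5)

T1 reflect across y = 0: (-2, -2) → (-2, 2); (-5, -1) → (-5, 1); (4, 0) → (4, 0); (2, -1) → (2, 1); (-5, 4) → (-5, -4)
T2 reflect across x = 0: (-2, 2) → (2, 2); (-5, 1) → (5, 1); (4, 0) → (-4, 0); (2, 1) → (-2, 1); (-5, -4) → (5, -4)
T3 reflect across y = 0: (2, 2) → (2, -2); (5, 1) → (5, -1); (-4, 0) → (-4, 0); (-2, 1) → (-2, -1); (5, -4) → (5, 4)
T4 translate by (4, 1): (2, -2) → (6, -1); (5, -1) → (9, 0); (-4, 0) → (0, 1); (-2, -1) → (2, 0); (5, 4) → (9, 5)
T5 reflect across x = 0: (6, -1) → (-6, -1); (9, 0) → (-9, 0); (0, 1) → (0, 1); (2, 0) → (-2, 0); (9, 5) → (-9, 5)
T6 shear: x ← x − 2·y: (-6, -1) → (-4, -1); (-9, 0) → (-9, 0); (0, 1) → (-2, 1); (-2, 0) → (-2, 0); (-9, 5) → (-19, 5)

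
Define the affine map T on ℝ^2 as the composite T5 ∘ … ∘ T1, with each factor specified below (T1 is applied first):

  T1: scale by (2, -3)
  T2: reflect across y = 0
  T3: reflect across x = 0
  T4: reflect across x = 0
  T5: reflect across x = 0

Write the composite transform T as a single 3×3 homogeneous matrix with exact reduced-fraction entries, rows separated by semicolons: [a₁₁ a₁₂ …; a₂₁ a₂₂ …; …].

T = [-2 0 0; 0 3 0; 0 0 1]

T1 = [2 0 0; 0 -3 0; 0 0 1]
T2·T1 = [2 0 0; 0 3 0; 0 0 1]
T3·…·T1 = [-2 0 0; 0 3 0; 0 0 1]
T4·…·T1 = [2 0 0; 0 3 0; 0 0 1]
T5·…·T1 = [-2 0 0; 0 3 0; 0 0 1]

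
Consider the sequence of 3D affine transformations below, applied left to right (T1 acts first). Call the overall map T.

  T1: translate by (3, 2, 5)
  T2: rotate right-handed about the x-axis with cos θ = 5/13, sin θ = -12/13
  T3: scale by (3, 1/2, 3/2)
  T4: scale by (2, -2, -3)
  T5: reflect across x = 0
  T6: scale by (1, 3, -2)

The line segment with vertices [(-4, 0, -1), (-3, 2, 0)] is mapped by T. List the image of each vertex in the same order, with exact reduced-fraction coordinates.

T1 translate by (3, 2, 5): (-4, 0, -1) → (-1, 2, 4); (-3, 2, 0) → (0, 4, 5)
T2 rotate right-handed about the x-axis with cos θ = 5/13, sin θ = -12/13: (-1, 2, 4) → (-1, 58/13, -4/13); (0, 4, 5) → (0, 80/13, -23/13)
T3 scale by (3, 1/2, 3/2): (-1, 58/13, -4/13) → (-3, 29/13, -6/13); (0, 80/13, -23/13) → (0, 40/13, -69/26)
T4 scale by (2, -2, -3): (-3, 29/13, -6/13) → (-6, -58/13, 18/13); (0, 40/13, -69/26) → (0, -80/13, 207/26)
T5 reflect across x = 0: (-6, -58/13, 18/13) → (6, -58/13, 18/13); (0, -80/13, 207/26) → (0, -80/13, 207/26)
T6 scale by (1, 3, -2): (6, -58/13, 18/13) → (6, -174/13, -36/13); (0, -80/13, 207/26) → (0, -240/13, -207/13)

image vertices: (6, -174/13, -36/13), (0, -240/13, -207/13)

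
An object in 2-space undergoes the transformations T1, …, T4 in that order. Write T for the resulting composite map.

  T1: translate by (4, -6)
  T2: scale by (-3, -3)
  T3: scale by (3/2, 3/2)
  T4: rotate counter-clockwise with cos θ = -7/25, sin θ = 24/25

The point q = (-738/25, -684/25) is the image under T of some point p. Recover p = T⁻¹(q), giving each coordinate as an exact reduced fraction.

T1 = [1 0 4; 0 1 -6; 0 0 1]
T2·T1 = [-3 0 -12; 0 -3 18; 0 0 1]
T3·…·T1 = [-9/2 0 -18; 0 -9/2 27; 0 0 1]
T4·…·T1 = [63/50 108/25 -522/25; -108/25 63/50 -621/25; 0 0 1]
det M = 81/4; M⁻¹ = [14/225 -16/75 -4; 16/75 14/225 6; 0 0 1]
M⁻¹ · (-738/25, -684/25)ᵀ = (0, -2)ᵀ

p = (0, -2)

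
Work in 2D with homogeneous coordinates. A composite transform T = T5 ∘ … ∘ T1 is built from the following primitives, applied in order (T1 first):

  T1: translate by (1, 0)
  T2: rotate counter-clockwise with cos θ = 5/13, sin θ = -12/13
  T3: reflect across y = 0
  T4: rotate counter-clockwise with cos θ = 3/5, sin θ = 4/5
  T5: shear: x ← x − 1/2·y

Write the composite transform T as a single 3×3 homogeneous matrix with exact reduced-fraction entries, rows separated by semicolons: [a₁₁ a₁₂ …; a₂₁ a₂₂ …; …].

T1 = [1 0 1; 0 1 0; 0 0 1]
T2·T1 = [5/13 12/13 5/13; -12/13 5/13 -12/13; 0 0 1]
T3·…·T1 = [5/13 12/13 5/13; 12/13 -5/13 12/13; 0 0 1]
T4·…·T1 = [-33/65 56/65 -33/65; 56/65 33/65 56/65; 0 0 1]
T5·…·T1 = [-61/65 79/130 -61/65; 56/65 33/65 56/65; 0 0 1]

T = [-61/65 79/130 -61/65; 56/65 33/65 56/65; 0 0 1]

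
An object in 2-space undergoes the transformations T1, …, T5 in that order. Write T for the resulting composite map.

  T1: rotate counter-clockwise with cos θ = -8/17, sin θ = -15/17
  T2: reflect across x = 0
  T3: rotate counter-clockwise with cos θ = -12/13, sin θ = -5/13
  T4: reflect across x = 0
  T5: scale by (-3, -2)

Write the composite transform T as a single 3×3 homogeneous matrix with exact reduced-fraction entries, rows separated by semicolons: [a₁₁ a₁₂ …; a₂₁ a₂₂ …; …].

T = [-513/221 420/221 0; -280/221 -342/221 0; 0 0 1]

T1 = [-8/17 15/17 0; -15/17 -8/17 0; 0 0 1]
T2·T1 = [8/17 -15/17 0; -15/17 -8/17 0; 0 0 1]
T3·…·T1 = [-171/221 140/221 0; 140/221 171/221 0; 0 0 1]
T4·…·T1 = [171/221 -140/221 0; 140/221 171/221 0; 0 0 1]
T5·…·T1 = [-513/221 420/221 0; -280/221 -342/221 0; 0 0 1]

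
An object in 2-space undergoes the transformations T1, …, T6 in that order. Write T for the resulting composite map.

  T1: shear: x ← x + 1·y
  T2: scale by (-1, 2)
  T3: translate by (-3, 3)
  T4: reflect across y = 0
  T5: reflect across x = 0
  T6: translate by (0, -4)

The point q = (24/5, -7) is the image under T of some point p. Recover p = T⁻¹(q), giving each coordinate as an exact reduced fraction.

T1 = [1 1 0; 0 1 0; 0 0 1]
T2·T1 = [-1 -1 0; 0 2 0; 0 0 1]
T3·…·T1 = [-1 -1 -3; 0 2 3; 0 0 1]
T4·…·T1 = [-1 -1 -3; 0 -2 -3; 0 0 1]
T5·…·T1 = [1 1 3; 0 -2 -3; 0 0 1]
T6·…·T1 = [1 1 3; 0 -2 -7; 0 0 1]
det M = -2; M⁻¹ = [1 1/2 1/2; 0 -1/2 -7/2; 0 0 1]
M⁻¹ · (24/5, -7)ᵀ = (9/5, 0)ᵀ

p = (9/5, 0)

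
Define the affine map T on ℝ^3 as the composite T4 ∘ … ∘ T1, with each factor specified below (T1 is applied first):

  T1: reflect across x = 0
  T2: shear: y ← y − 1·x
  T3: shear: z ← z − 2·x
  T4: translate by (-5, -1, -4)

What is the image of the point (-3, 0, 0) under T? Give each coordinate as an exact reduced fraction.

T1 reflect across x = 0: (-3, 0, 0) → (3, 0, 0)
T2 shear: y ← y − 1·x: (3, 0, 0) → (3, -3, 0)
T3 shear: z ← z − 2·x: (3, -3, 0) → (3, -3, -6)
T4 translate by (-5, -1, -4): (3, -3, -6) → (-2, -4, -10)

T(p) = (-2, -4, -10)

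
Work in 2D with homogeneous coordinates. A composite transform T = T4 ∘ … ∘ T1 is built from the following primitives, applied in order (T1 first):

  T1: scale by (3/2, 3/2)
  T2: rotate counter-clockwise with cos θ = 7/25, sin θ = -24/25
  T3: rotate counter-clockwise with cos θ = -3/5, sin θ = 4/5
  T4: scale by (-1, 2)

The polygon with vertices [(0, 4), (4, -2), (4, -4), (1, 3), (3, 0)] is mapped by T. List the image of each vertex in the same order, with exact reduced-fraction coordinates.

image vertices: (24/5, 36/5), (-6, 6), (-42/5, 12/5), (27/10, 39/5), (-27/10, 36/5)

T1 scale by (3/2, 3/2): (0, 4) → (0, 6); (4, -2) → (6, -3); (4, -4) → (6, -6); (1, 3) → (3/2, 9/2); (3, 0) → (9/2, 0)
T2 rotate counter-clockwise with cos θ = 7/25, sin θ = -24/25: (0, 6) → (144/25, 42/25); (6, -3) → (-6/5, -33/5); (6, -6) → (-102/25, -186/25); (3/2, 9/2) → (237/50, -9/50); (9/2, 0) → (63/50, -108/25)
T3 rotate counter-clockwise with cos θ = -3/5, sin θ = 4/5: (144/25, 42/25) → (-24/5, 18/5); (-6/5, -33/5) → (6, 3); (-102/25, -186/25) → (42/5, 6/5); (237/50, -9/50) → (-27/10, 39/10); (63/50, -108/25) → (27/10, 18/5)
T4 scale by (-1, 2): (-24/5, 18/5) → (24/5, 36/5); (6, 3) → (-6, 6); (42/5, 6/5) → (-42/5, 12/5); (-27/10, 39/10) → (27/10, 39/5); (27/10, 18/5) → (-27/10, 36/5)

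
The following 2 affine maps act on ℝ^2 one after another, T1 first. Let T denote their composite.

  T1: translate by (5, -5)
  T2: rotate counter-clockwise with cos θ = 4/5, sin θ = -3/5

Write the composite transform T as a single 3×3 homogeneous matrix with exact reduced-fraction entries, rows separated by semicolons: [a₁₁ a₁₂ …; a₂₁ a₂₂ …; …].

T = [4/5 3/5 1; -3/5 4/5 -7; 0 0 1]

T1 = [1 0 5; 0 1 -5; 0 0 1]
T2·T1 = [4/5 3/5 1; -3/5 4/5 -7; 0 0 1]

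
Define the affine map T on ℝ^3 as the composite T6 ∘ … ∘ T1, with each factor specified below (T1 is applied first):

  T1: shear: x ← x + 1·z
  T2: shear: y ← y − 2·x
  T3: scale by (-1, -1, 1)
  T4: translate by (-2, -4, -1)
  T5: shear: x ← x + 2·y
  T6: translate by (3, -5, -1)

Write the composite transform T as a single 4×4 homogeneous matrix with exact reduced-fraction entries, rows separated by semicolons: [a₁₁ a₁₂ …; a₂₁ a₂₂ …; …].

T1 = [1 0 1 0; 0 1 0 0; 0 0 1 0; 0 0 0 1]
T2·T1 = [1 0 1 0; -2 1 -2 0; 0 0 1 0; 0 0 0 1]
T3·…·T1 = [-1 0 -1 0; 2 -1 2 0; 0 0 1 0; 0 0 0 1]
T4·…·T1 = [-1 0 -1 -2; 2 -1 2 -4; 0 0 1 -1; 0 0 0 1]
T5·…·T1 = [3 -2 3 -10; 2 -1 2 -4; 0 0 1 -1; 0 0 0 1]
T6·…·T1 = [3 -2 3 -7; 2 -1 2 -9; 0 0 1 -2; 0 0 0 1]

T = [3 -2 3 -7; 2 -1 2 -9; 0 0 1 -2; 0 0 0 1]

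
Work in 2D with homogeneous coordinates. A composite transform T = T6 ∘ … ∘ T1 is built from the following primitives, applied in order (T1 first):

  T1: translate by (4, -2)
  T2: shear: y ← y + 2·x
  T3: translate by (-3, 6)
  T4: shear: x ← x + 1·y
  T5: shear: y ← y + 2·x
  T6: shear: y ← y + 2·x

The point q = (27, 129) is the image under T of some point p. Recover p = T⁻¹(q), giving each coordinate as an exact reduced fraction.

T1 = [1 0 4; 0 1 -2; 0 0 1]
T2·T1 = [1 0 4; 2 1 6; 0 0 1]
T3·…·T1 = [1 0 1; 2 1 12; 0 0 1]
T4·…·T1 = [3 1 13; 2 1 12; 0 0 1]
T5·…·T1 = [3 1 13; 8 3 38; 0 0 1]
T6·…·T1 = [3 1 13; 14 5 64; 0 0 1]
det M = 1; M⁻¹ = [5 -1 -1; -14 3 -10; 0 0 1]
M⁻¹ · (27, 129)ᵀ = (5, -1)ᵀ

p = (5, -1)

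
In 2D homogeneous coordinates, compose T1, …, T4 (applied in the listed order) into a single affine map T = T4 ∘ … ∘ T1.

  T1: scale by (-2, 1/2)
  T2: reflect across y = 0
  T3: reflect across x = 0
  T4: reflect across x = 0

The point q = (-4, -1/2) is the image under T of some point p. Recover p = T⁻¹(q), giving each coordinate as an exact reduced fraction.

T1 = [-2 0 0; 0 1/2 0; 0 0 1]
T2·T1 = [-2 0 0; 0 -1/2 0; 0 0 1]
T3·…·T1 = [2 0 0; 0 -1/2 0; 0 0 1]
T4·…·T1 = [-2 0 0; 0 -1/2 0; 0 0 1]
det M = 1; M⁻¹ = [-1/2 0 0; 0 -2 0; 0 0 1]
M⁻¹ · (-4, -1/2)ᵀ = (2, 1)ᵀ

p = (2, 1)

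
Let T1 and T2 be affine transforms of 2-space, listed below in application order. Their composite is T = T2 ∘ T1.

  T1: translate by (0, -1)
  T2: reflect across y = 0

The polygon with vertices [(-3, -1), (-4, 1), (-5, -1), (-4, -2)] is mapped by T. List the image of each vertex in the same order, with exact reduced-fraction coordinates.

image vertices: (-3, 2), (-4, 0), (-5, 2), (-4, 3)

T1 translate by (0, -1): (-3, -1) → (-3, -2); (-4, 1) → (-4, 0); (-5, -1) → (-5, -2); (-4, -2) → (-4, -3)
T2 reflect across y = 0: (-3, -2) → (-3, 2); (-4, 0) → (-4, 0); (-5, -2) → (-5, 2); (-4, -3) → (-4, 3)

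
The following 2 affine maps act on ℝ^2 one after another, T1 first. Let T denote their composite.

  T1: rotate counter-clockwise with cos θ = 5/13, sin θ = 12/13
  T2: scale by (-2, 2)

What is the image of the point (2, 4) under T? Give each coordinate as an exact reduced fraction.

T(p) = (76/13, 88/13)

T1 rotate counter-clockwise with cos θ = 5/13, sin θ = 12/13: (2, 4) → (-38/13, 44/13)
T2 scale by (-2, 2): (-38/13, 44/13) → (76/13, 88/13)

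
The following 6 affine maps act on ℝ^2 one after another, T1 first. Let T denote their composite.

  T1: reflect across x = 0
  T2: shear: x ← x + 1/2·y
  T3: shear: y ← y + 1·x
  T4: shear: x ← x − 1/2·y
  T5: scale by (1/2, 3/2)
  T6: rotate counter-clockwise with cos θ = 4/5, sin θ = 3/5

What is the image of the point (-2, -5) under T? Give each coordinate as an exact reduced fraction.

T(p) = (117/20, -237/40)

T1 reflect across x = 0: (-2, -5) → (2, -5)
T2 shear: x ← x + 1/2·y: (2, -5) → (-1/2, -5)
T3 shear: y ← y + 1·x: (-1/2, -5) → (-1/2, -11/2)
T4 shear: x ← x − 1/2·y: (-1/2, -11/2) → (9/4, -11/2)
T5 scale by (1/2, 3/2): (9/4, -11/2) → (9/8, -33/4)
T6 rotate counter-clockwise with cos θ = 4/5, sin θ = 3/5: (9/8, -33/4) → (117/20, -237/40)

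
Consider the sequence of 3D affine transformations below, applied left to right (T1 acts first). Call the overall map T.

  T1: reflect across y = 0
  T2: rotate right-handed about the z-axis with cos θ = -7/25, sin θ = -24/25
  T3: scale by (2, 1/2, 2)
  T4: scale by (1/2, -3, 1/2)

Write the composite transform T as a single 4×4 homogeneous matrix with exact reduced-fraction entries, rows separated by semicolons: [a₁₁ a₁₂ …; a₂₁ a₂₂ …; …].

T = [-7/25 -24/25 0 0; 36/25 -21/50 0 0; 0 0 1 0; 0 0 0 1]

T1 = [1 0 0 0; 0 -1 0 0; 0 0 1 0; 0 0 0 1]
T2·T1 = [-7/25 -24/25 0 0; -24/25 7/25 0 0; 0 0 1 0; 0 0 0 1]
T3·…·T1 = [-14/25 -48/25 0 0; -12/25 7/50 0 0; 0 0 2 0; 0 0 0 1]
T4·…·T1 = [-7/25 -24/25 0 0; 36/25 -21/50 0 0; 0 0 1 0; 0 0 0 1]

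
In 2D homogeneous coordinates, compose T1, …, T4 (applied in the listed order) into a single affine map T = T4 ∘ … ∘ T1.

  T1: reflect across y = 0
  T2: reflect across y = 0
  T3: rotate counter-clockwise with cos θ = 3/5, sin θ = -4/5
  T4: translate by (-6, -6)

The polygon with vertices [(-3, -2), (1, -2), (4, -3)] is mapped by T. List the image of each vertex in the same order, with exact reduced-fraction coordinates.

T1 reflect across y = 0: (-3, -2) → (-3, 2); (1, -2) → (1, 2); (4, -3) → (4, 3)
T2 reflect across y = 0: (-3, 2) → (-3, -2); (1, 2) → (1, -2); (4, 3) → (4, -3)
T3 rotate counter-clockwise with cos θ = 3/5, sin θ = -4/5: (-3, -2) → (-17/5, 6/5); (1, -2) → (-1, -2); (4, -3) → (0, -5)
T4 translate by (-6, -6): (-17/5, 6/5) → (-47/5, -24/5); (-1, -2) → (-7, -8); (0, -5) → (-6, -11)

image vertices: (-47/5, -24/5), (-7, -8), (-6, -11)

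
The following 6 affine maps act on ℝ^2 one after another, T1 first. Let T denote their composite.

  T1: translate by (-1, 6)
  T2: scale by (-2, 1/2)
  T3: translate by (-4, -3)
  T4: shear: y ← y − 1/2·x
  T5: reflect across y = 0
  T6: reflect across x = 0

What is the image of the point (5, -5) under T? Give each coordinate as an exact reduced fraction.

T(p) = (12, -7/2)

T1 translate by (-1, 6): (5, -5) → (4, 1)
T2 scale by (-2, 1/2): (4, 1) → (-8, 1/2)
T3 translate by (-4, -3): (-8, 1/2) → (-12, -5/2)
T4 shear: y ← y − 1/2·x: (-12, -5/2) → (-12, 7/2)
T5 reflect across y = 0: (-12, 7/2) → (-12, -7/2)
T6 reflect across x = 0: (-12, -7/2) → (12, -7/2)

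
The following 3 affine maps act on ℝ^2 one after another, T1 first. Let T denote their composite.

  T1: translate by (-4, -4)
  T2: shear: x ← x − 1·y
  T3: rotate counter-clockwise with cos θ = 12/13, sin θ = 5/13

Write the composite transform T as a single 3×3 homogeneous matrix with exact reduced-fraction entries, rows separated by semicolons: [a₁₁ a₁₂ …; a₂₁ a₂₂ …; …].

T1 = [1 0 -4; 0 1 -4; 0 0 1]
T2·T1 = [1 -1 0; 0 1 -4; 0 0 1]
T3·…·T1 = [12/13 -17/13 20/13; 5/13 7/13 -48/13; 0 0 1]

T = [12/13 -17/13 20/13; 5/13 7/13 -48/13; 0 0 1]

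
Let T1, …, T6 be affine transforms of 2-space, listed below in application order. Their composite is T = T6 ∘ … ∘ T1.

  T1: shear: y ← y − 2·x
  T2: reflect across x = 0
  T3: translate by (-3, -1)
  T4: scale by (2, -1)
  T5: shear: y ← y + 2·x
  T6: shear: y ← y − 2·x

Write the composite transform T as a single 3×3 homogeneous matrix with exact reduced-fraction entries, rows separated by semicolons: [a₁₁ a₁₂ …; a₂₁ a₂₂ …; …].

T1 = [1 0 0; -2 1 0; 0 0 1]
T2·T1 = [-1 0 0; -2 1 0; 0 0 1]
T3·…·T1 = [-1 0 -3; -2 1 -1; 0 0 1]
T4·…·T1 = [-2 0 -6; 2 -1 1; 0 0 1]
T5·…·T1 = [-2 0 -6; -2 -1 -11; 0 0 1]
T6·…·T1 = [-2 0 -6; 2 -1 1; 0 0 1]

T = [-2 0 -6; 2 -1 1; 0 0 1]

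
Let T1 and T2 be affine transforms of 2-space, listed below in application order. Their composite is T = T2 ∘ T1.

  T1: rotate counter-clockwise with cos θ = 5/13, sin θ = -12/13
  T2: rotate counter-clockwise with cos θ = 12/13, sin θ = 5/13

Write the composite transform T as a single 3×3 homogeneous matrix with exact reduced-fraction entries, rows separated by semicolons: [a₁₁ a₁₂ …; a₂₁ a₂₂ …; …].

T = [120/169 119/169 0; -119/169 120/169 0; 0 0 1]

T1 = [5/13 12/13 0; -12/13 5/13 0; 0 0 1]
T2·T1 = [120/169 119/169 0; -119/169 120/169 0; 0 0 1]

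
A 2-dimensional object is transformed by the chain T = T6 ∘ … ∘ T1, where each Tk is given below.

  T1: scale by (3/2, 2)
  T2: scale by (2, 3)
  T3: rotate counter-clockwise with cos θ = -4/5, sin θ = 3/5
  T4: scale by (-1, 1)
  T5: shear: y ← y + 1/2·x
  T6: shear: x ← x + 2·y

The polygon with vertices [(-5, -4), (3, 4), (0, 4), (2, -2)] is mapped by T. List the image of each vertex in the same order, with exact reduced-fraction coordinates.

image vertices: (-162/5, -3), (78/5, -3), (-48/5, -12), (108/5, 12)

T1 scale by (3/2, 2): (-5, -4) → (-15/2, -8); (3, 4) → (9/2, 8); (0, 4) → (0, 8); (2, -2) → (3, -4)
T2 scale by (2, 3): (-15/2, -8) → (-15, -24); (9/2, 8) → (9, 24); (0, 8) → (0, 24); (3, -4) → (6, -12)
T3 rotate counter-clockwise with cos θ = -4/5, sin θ = 3/5: (-15, -24) → (132/5, 51/5); (9, 24) → (-108/5, -69/5); (0, 24) → (-72/5, -96/5); (6, -12) → (12/5, 66/5)
T4 scale by (-1, 1): (132/5, 51/5) → (-132/5, 51/5); (-108/5, -69/5) → (108/5, -69/5); (-72/5, -96/5) → (72/5, -96/5); (12/5, 66/5) → (-12/5, 66/5)
T5 shear: y ← y + 1/2·x: (-132/5, 51/5) → (-132/5, -3); (108/5, -69/5) → (108/5, -3); (72/5, -96/5) → (72/5, -12); (-12/5, 66/5) → (-12/5, 12)
T6 shear: x ← x + 2·y: (-132/5, -3) → (-162/5, -3); (108/5, -3) → (78/5, -3); (72/5, -12) → (-48/5, -12); (-12/5, 12) → (108/5, 12)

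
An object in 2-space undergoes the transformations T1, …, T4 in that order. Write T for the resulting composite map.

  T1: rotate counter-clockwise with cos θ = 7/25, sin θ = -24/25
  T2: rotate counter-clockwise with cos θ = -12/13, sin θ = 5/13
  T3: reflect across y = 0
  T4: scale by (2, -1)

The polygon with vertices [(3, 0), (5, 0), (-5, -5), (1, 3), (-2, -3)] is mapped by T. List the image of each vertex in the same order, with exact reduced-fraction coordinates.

image vertices: (216/325, 969/325), (72/65, 323/65), (574/65, -359/65), (-1866/325, 431/325), (138/25, -58/25)

T1 rotate counter-clockwise with cos θ = 7/25, sin θ = -24/25: (3, 0) → (21/25, -72/25); (5, 0) → (7/5, -24/5); (-5, -5) → (-31/5, 17/5); (1, 3) → (79/25, -3/25); (-2, -3) → (-86/25, 27/25)
T2 rotate counter-clockwise with cos θ = -12/13, sin θ = 5/13: (21/25, -72/25) → (108/325, 969/325); (7/5, -24/5) → (36/65, 323/65); (-31/5, 17/5) → (287/65, -359/65); (79/25, -3/25) → (-933/325, 431/325); (-86/25, 27/25) → (69/25, -58/25)
T3 reflect across y = 0: (108/325, 969/325) → (108/325, -969/325); (36/65, 323/65) → (36/65, -323/65); (287/65, -359/65) → (287/65, 359/65); (-933/325, 431/325) → (-933/325, -431/325); (69/25, -58/25) → (69/25, 58/25)
T4 scale by (2, -1): (108/325, -969/325) → (216/325, 969/325); (36/65, -323/65) → (72/65, 323/65); (287/65, 359/65) → (574/65, -359/65); (-933/325, -431/325) → (-1866/325, 431/325); (69/25, 58/25) → (138/25, -58/25)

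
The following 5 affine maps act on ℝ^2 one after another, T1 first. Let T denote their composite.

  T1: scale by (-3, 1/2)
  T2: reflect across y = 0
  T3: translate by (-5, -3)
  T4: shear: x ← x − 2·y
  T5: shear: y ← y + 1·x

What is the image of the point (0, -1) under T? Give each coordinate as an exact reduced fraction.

T(p) = (0, -5/2)

T1 scale by (-3, 1/2): (0, -1) → (0, -1/2)
T2 reflect across y = 0: (0, -1/2) → (0, 1/2)
T3 translate by (-5, -3): (0, 1/2) → (-5, -5/2)
T4 shear: x ← x − 2·y: (-5, -5/2) → (0, -5/2)
T5 shear: y ← y + 1·x: (0, -5/2) → (0, -5/2)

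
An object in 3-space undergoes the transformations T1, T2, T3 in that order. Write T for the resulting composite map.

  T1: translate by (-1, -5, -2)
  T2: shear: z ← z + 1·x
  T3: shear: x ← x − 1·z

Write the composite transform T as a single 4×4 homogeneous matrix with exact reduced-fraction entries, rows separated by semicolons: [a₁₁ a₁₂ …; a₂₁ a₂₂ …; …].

T1 = [1 0 0 -1; 0 1 0 -5; 0 0 1 -2; 0 0 0 1]
T2·T1 = [1 0 0 -1; 0 1 0 -5; 1 0 1 -3; 0 0 0 1]
T3·…·T1 = [0 0 -1 2; 0 1 0 -5; 1 0 1 -3; 0 0 0 1]

T = [0 0 -1 2; 0 1 0 -5; 1 0 1 -3; 0 0 0 1]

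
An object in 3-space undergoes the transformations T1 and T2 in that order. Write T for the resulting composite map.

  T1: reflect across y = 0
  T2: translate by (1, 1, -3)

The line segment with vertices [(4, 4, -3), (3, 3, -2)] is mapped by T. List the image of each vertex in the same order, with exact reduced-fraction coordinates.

image vertices: (5, -3, -6), (4, -2, -5)

T1 reflect across y = 0: (4, 4, -3) → (4, -4, -3); (3, 3, -2) → (3, -3, -2)
T2 translate by (1, 1, -3): (4, -4, -3) → (5, -3, -6); (3, -3, -2) → (4, -2, -5)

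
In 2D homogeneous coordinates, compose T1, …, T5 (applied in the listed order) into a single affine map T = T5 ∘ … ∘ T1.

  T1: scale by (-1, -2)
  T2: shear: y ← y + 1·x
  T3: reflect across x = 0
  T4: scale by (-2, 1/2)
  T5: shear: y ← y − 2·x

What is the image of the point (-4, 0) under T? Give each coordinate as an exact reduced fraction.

T1 scale by (-1, -2): (-4, 0) → (4, 0)
T2 shear: y ← y + 1·x: (4, 0) → (4, 4)
T3 reflect across x = 0: (4, 4) → (-4, 4)
T4 scale by (-2, 1/2): (-4, 4) → (8, 2)
T5 shear: y ← y − 2·x: (8, 2) → (8, -14)

T(p) = (8, -14)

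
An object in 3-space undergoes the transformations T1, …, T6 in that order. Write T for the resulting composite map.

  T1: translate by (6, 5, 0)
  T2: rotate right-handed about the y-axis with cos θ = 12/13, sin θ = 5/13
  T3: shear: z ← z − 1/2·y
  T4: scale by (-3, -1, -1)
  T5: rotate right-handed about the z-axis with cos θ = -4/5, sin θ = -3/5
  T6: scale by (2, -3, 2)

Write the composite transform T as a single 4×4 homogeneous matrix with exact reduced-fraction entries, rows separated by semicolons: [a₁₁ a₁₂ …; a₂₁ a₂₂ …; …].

T = [288/65 -6/5 24/13 1338/65; -324/65 -12/5 -27/13 -2724/65; 10/13 1 -24/13 125/13; 0 0 0 1]

T1 = [1 0 0 6; 0 1 0 5; 0 0 1 0; 0 0 0 1]
T2·T1 = [12/13 0 5/13 72/13; 0 1 0 5; -5/13 0 12/13 -30/13; 0 0 0 1]
T3·…·T1 = [12/13 0 5/13 72/13; 0 1 0 5; -5/13 -1/2 12/13 -125/26; 0 0 0 1]
T4·…·T1 = [-36/13 0 -15/13 -216/13; 0 -1 0 -5; 5/13 1/2 -12/13 125/26; 0 0 0 1]
T5·…·T1 = [144/65 -3/5 12/13 669/65; 108/65 4/5 9/13 908/65; 5/13 1/2 -12/13 125/26; 0 0 0 1]
T6·…·T1 = [288/65 -6/5 24/13 1338/65; -324/65 -12/5 -27/13 -2724/65; 10/13 1 -24/13 125/13; 0 0 0 1]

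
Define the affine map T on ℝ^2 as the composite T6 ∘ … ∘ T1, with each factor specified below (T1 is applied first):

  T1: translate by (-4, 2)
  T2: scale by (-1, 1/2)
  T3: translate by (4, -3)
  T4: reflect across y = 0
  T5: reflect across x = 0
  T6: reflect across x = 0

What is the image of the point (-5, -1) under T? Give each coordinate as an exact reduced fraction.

T1 translate by (-4, 2): (-5, -1) → (-9, 1)
T2 scale by (-1, 1/2): (-9, 1) → (9, 1/2)
T3 translate by (4, -3): (9, 1/2) → (13, -5/2)
T4 reflect across y = 0: (13, -5/2) → (13, 5/2)
T5 reflect across x = 0: (13, 5/2) → (-13, 5/2)
T6 reflect across x = 0: (-13, 5/2) → (13, 5/2)

T(p) = (13, 5/2)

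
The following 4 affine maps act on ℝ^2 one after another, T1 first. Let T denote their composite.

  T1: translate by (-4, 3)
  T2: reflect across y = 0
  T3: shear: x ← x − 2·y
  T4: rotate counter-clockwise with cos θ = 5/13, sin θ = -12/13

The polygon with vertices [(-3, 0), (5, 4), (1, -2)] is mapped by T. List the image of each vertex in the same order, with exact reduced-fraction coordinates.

T1 translate by (-4, 3): (-3, 0) → (-7, 3); (5, 4) → (1, 7); (1, -2) → (-3, 1)
T2 reflect across y = 0: (-7, 3) → (-7, -3); (1, 7) → (1, -7); (-3, 1) → (-3, -1)
T3 shear: x ← x − 2·y: (-7, -3) → (-1, -3); (1, -7) → (15, -7); (-3, -1) → (-1, -1)
T4 rotate counter-clockwise with cos θ = 5/13, sin θ = -12/13: (-1, -3) → (-41/13, -3/13); (15, -7) → (-9/13, -215/13); (-1, -1) → (-17/13, 7/13)

image vertices: (-41/13, -3/13), (-9/13, -215/13), (-17/13, 7/13)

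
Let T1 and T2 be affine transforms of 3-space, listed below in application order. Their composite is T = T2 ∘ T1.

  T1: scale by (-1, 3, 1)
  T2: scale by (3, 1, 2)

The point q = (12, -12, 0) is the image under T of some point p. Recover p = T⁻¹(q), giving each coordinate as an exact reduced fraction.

p = (-4, -4, 0)

T1 = [-1 0 0 0; 0 3 0 0; 0 0 1 0; 0 0 0 1]
T2·T1 = [-3 0 0 0; 0 3 0 0; 0 0 2 0; 0 0 0 1]
det M = -18; M⁻¹ = [-1/3 0 0 0; 0 1/3 0 0; 0 0 1/2 0; 0 0 0 1]
M⁻¹ · (12, -12, 0)ᵀ = (-4, -4, 0)ᵀ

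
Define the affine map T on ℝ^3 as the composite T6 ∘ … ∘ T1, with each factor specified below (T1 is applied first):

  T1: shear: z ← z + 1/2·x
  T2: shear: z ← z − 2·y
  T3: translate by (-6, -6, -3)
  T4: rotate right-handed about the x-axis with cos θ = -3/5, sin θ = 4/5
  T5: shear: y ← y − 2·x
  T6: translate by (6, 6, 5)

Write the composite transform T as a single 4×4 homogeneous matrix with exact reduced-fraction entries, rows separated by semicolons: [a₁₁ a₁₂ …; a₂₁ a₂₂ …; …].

T1 = [1 0 0 0; 0 1 0 0; 1/2 0 1 0; 0 0 0 1]
T2·T1 = [1 0 0 0; 0 1 0 0; 1/2 -2 1 0; 0 0 0 1]
T3·…·T1 = [1 0 0 -6; 0 1 0 -6; 1/2 -2 1 -3; 0 0 0 1]
T4·…·T1 = [1 0 0 -6; -2/5 1 -4/5 6; -3/10 2 -3/5 -3; 0 0 0 1]
T5·…·T1 = [1 0 0 -6; -12/5 1 -4/5 18; -3/10 2 -3/5 -3; 0 0 0 1]
T6·…·T1 = [1 0 0 0; -12/5 1 -4/5 24; -3/10 2 -3/5 2; 0 0 0 1]

T = [1 0 0 0; -12/5 1 -4/5 24; -3/10 2 -3/5 2; 0 0 0 1]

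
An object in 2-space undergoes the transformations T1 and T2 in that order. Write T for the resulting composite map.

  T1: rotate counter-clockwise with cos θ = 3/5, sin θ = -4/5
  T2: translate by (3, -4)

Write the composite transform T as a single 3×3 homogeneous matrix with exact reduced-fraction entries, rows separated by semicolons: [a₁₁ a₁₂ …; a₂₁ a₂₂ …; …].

T1 = [3/5 4/5 0; -4/5 3/5 0; 0 0 1]
T2·T1 = [3/5 4/5 3; -4/5 3/5 -4; 0 0 1]

T = [3/5 4/5 3; -4/5 3/5 -4; 0 0 1]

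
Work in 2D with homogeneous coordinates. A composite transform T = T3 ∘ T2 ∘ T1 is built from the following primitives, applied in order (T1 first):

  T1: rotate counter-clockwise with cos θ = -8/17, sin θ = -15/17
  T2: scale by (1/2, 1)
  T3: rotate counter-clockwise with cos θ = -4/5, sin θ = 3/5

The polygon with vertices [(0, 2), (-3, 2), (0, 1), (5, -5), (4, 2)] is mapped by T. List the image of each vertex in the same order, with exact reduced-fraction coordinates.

T1 rotate counter-clockwise with cos θ = -8/17, sin θ = -15/17: (0, 2) → (30/17, -16/17); (-3, 2) → (54/17, 29/17); (0, 1) → (15/17, -8/17); (5, -5) → (-115/17, -35/17); (4, 2) → (-2/17, -76/17)
T2 scale by (1/2, 1): (30/17, -16/17) → (15/17, -16/17); (54/17, 29/17) → (27/17, 29/17); (15/17, -8/17) → (15/34, -8/17); (-115/17, -35/17) → (-115/34, -35/17); (-2/17, -76/17) → (-1/17, -76/17)
T3 rotate counter-clockwise with cos θ = -4/5, sin θ = 3/5: (15/17, -16/17) → (-12/85, 109/85); (27/17, 29/17) → (-39/17, -7/17); (15/34, -8/17) → (-6/85, 109/170); (-115/34, -35/17) → (67/17, -13/34); (-1/17, -76/17) → (232/85, 301/85)

image vertices: (-12/85, 109/85), (-39/17, -7/17), (-6/85, 109/170), (67/17, -13/34), (232/85, 301/85)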